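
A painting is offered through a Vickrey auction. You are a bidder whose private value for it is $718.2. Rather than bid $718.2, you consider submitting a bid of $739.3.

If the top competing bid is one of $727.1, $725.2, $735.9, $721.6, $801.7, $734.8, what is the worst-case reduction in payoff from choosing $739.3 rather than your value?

$727.1: truthful gives $0, deviation gives −$8.9 → loss $8.9.
$725.2: truthful gives $0, deviation gives −$7 → loss $7.
$735.9: truthful gives $0, deviation gives −$17.7 → loss $17.7.
$721.6: truthful gives $0, deviation gives −$3.4 → loss $3.4.
$801.7: same outcome either way → loss $0.
$734.8: truthful gives $0, deviation gives −$16.6 → loss $16.6.
Maximum loss: $17.7.

$17.7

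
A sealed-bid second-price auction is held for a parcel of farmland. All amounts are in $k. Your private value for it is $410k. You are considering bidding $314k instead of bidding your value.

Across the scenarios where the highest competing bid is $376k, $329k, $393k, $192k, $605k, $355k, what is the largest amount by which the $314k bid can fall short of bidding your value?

$376k: truthful gives $34k, deviation gives $0k → loss $34k.
$329k: truthful gives $81k, deviation gives $0k → loss $81k.
$393k: truthful gives $17k, deviation gives $0k → loss $17k.
$192k: same outcome either way → loss $0k.
$605k: same outcome either way → loss $0k.
$355k: truthful gives $55k, deviation gives $0k → loss $55k.
Maximum loss: $81k.

$81k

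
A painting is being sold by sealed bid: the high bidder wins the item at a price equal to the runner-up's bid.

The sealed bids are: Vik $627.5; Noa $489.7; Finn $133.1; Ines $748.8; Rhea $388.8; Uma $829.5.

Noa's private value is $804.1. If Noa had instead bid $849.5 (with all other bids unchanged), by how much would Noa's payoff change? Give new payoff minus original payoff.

−$25.4

The highest bid among the other bidders is $829.5; Noa's bid doesn't change that.
Original bid $489.7: Noa is not highest (top rival bid is $829.5); payoff $0.
Alternative bid $849.5: Noa is highest, pays the top rival bid $829.5; payoff $804.1 − $829.5 = −$25.4.
Change in payoff = −$25.4 − ($0) = −$25.4.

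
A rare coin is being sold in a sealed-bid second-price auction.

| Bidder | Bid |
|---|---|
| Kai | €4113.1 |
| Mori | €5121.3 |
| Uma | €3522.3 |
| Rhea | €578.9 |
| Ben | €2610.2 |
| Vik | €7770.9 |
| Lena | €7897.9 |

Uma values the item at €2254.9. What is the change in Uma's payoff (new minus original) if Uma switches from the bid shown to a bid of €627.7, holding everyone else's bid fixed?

€0

The highest bid among the other bidders is €7897.9; Uma's bid doesn't change that.
Original bid €3522.3: Uma is not highest (top rival bid is €7897.9); payoff €0.
Alternative bid €627.7: Uma is not highest (top rival bid is €7897.9); payoff €0.
Change in payoff = €0 − (€0) = €0.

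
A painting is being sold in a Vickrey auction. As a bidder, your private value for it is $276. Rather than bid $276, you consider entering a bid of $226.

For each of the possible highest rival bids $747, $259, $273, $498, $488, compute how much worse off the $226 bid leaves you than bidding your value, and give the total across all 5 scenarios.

$20

The deviation costs you only when the competing bid falls strictly between $226 and $276; elsewhere both bids give the same outcome.
$747: outcomes coincide → loss $0.
$259: truthful payoff $17, deviation payoff $0 → loss $17.
$273: truthful payoff $3, deviation payoff $0 → loss $3.
$498: outcomes coincide → loss $0.
$488: outcomes coincide → loss $0.
Total loss = $17 + $3 = $20.
Truthful bidding weakly dominates here: raising your bid can only win items priced above your value, and lowering it can only forfeit items priced below.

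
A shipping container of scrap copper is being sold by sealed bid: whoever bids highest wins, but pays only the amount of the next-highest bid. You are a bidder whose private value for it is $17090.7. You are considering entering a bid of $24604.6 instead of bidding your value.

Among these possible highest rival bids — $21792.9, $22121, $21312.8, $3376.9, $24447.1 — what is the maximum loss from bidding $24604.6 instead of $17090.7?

$7356.4

$21792.9: truthful gives $0, deviation gives −$4702.2 → loss $4702.2.
$22121: truthful gives $0, deviation gives −$5030.3 → loss $5030.3.
$21312.8: truthful gives $0, deviation gives −$4222.1 → loss $4222.1.
$3376.9: same outcome either way → loss $0.
$24447.1: truthful gives $0, deviation gives −$7356.4 → loss $7356.4.
Maximum loss: $7356.4.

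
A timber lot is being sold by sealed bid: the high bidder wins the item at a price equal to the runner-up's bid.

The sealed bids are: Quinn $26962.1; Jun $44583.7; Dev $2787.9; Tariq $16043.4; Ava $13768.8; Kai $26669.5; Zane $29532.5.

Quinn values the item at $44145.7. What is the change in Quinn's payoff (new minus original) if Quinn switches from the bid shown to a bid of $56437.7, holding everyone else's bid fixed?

The highest bid among the other bidders is $44583.7; Quinn's bid doesn't change that.
Original bid $26962.1: Quinn is not highest (top rival bid is $44583.7); payoff $0.
Alternative bid $56437.7: Quinn is highest, pays the top rival bid $44583.7; payoff $44145.7 − $44583.7 = −$438.
Change in payoff = −$438 − ($0) = −$438.

−$438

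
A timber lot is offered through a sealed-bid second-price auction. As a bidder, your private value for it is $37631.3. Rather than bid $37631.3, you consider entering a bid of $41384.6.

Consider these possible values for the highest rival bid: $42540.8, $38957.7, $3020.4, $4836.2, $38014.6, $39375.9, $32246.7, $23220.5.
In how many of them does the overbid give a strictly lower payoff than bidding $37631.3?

3

The deviation hurts exactly when the highest competing bid lies strictly between $37631.3 and $41384.6 — overbidding then wins at a price above your value.
$42540.8: above both → same outcome either way.
$38957.7: inside the interval → strictly worse (loss $1326.4).
$3020.4: below both → same outcome either way.
$4836.2: below both → same outcome either way.
$38014.6: inside the interval → strictly worse (loss $383.3).
$39375.9: inside the interval → strictly worse (loss $1744.6).
$32246.7: below both → same outcome either way.
$23220.5: below both → same outcome either way.
Count: 3.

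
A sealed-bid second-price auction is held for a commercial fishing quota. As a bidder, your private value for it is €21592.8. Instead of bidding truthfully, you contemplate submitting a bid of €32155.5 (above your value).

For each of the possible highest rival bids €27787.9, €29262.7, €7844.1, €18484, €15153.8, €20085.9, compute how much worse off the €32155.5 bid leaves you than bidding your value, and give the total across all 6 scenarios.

The deviation costs you only when the competing bid falls strictly between €21592.8 and €32155.5; elsewhere both bids give the same outcome.
€27787.9: truthful payoff €0, deviation payoff −€6195.1 → loss €6195.1.
€29262.7: truthful payoff €0, deviation payoff −€7669.9 → loss €7669.9.
€7844.1: outcomes coincide → loss €0.
€18484: outcomes coincide → loss €0.
€15153.8: outcomes coincide → loss €0.
€20085.9: outcomes coincide → loss €0.
Total loss = €6195.1 + €7669.9 = €13865.

€13865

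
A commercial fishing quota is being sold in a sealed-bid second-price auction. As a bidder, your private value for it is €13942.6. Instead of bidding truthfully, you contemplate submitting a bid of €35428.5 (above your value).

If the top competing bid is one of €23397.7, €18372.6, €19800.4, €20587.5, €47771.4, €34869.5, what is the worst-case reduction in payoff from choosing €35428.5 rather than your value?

€20926.9

€23397.7: truthful gives €0, deviation gives −€9455.1 → loss €9455.1.
€18372.6: truthful gives €0, deviation gives −€4430 → loss €4430.
€19800.4: truthful gives €0, deviation gives −€5857.8 → loss €5857.8.
€20587.5: truthful gives €0, deviation gives −€6644.9 → loss €6644.9.
€47771.4: same outcome either way → loss €0.
€34869.5: truthful gives €0, deviation gives −€20926.9 → loss €20926.9.
Maximum loss: €20926.9.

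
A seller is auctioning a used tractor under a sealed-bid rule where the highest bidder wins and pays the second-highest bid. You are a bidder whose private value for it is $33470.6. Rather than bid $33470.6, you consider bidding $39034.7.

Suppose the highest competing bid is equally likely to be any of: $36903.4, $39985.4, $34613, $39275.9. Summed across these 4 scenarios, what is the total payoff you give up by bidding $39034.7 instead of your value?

$4575.2

The deviation costs you only when the competing bid falls strictly between $33470.6 and $39034.7; elsewhere both bids give the same outcome.
$36903.4: truthful payoff $0, deviation payoff −$3432.8 → loss $3432.8.
$39985.4: outcomes coincide → loss $0.
$34613: truthful payoff $0, deviation payoff −$1142.4 → loss $1142.4.
$39275.9: outcomes coincide → loss $0.
Total loss = $3432.8 + $1142.4 = $4575.2.
Because the price is fixed by the runner-up's bid, deviating from your value can only change a good outcome into a bad one — never the reverse.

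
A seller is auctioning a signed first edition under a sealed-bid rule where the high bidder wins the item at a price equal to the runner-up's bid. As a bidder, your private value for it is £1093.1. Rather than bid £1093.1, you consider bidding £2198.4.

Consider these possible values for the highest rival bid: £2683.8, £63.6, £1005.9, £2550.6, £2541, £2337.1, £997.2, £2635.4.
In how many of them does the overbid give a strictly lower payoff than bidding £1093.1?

The deviation hurts exactly when the highest competing bid lies strictly between £1093.1 and £2198.4 — overbidding then wins at a price above your value.
£2683.8: above both → same outcome either way.
£63.6: below both → same outcome either way.
£1005.9: below both → same outcome either way.
£2550.6: above both → same outcome either way.
£2541: above both → same outcome either way.
£2337.1: above both → same outcome either way.
£997.2: below both → same outcome either way.
£2635.4: above both → same outcome either way.
Count: 0.

0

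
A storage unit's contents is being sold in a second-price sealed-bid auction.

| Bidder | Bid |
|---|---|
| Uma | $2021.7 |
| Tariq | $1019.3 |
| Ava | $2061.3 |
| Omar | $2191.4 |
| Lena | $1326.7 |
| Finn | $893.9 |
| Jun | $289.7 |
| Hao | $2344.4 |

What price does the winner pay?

$2191.4

Highest bid: Hao at $2344.4, so Hao wins.
Second-highest bid: Omar at $2191.4 — that is the price the winner pays.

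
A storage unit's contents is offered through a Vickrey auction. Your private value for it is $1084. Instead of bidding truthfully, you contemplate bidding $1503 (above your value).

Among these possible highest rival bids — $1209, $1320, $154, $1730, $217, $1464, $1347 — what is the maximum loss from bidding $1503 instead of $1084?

$1209: truthful gives $0, deviation gives −$125 → loss $125.
$1320: truthful gives $0, deviation gives −$236 → loss $236.
$154: same outcome either way → loss $0.
$1730: same outcome either way → loss $0.
$217: same outcome either way → loss $0.
$1464: truthful gives $0, deviation gives −$380 → loss $380.
$1347: truthful gives $0, deviation gives −$263 → loss $263.
Maximum loss: $380.

$380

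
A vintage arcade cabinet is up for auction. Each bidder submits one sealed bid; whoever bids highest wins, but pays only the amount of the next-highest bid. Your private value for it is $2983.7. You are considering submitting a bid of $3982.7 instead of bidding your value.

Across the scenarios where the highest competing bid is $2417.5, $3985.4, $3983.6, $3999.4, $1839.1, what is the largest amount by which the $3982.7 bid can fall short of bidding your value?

$2417.5: same outcome either way → loss $0.
$3985.4: same outcome either way → loss $0.
$3983.6: same outcome either way → loss $0.
$3999.4: same outcome either way → loss $0.
$1839.1: same outcome either way → loss $0.
Maximum loss: $0.

$0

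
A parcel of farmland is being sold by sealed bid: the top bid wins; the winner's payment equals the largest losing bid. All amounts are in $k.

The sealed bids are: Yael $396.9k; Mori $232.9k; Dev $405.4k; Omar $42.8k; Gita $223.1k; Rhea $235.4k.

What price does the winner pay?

Highest bid: Dev at $405.4k, so Dev wins.
Second-highest bid: Yael at $396.9k — that is the price the winner pays.

$396.9k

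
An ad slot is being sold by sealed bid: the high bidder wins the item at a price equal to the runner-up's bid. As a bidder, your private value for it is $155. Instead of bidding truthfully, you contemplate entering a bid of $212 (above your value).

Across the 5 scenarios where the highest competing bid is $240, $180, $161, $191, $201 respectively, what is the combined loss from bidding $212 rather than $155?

The deviation costs you only when the competing bid falls strictly between $155 and $212; elsewhere both bids give the same outcome.
$240: outcomes coincide → loss $0.
$180: truthful payoff $0, deviation payoff −$25 → loss $25.
$161: truthful payoff $0, deviation payoff −$6 → loss $6.
$191: truthful payoff $0, deviation payoff −$36 → loss $36.
$201: truthful payoff $0, deviation payoff −$46 → loss $46.
Total loss = $25 + $6 + $36 + $46 = $113.
In a second-price auction your bid sets only whether you win, not what you pay, so bidding your true value is weakly dominant.

$113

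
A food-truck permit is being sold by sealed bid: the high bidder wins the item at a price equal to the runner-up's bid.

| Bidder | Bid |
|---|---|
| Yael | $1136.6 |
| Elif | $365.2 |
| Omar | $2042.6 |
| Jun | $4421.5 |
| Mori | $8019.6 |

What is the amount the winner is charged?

Highest bid: Mori at $8019.6, so Mori wins.
Second-highest bid: Jun at $4421.5 — that is the price the winner pays.

$4421.5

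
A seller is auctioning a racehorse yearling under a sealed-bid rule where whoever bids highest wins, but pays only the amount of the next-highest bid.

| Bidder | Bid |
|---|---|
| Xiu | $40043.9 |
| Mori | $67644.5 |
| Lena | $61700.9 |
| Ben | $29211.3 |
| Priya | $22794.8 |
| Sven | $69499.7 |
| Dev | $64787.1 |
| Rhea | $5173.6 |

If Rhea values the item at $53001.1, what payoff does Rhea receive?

Highest bid: Sven at $69499.7, so Sven wins.
Second-highest bid: Mori at $67644.5 — that is the price the winner pays.
Rhea did not win, so Rhea pays nothing and receives nothing: payoff $0.

$0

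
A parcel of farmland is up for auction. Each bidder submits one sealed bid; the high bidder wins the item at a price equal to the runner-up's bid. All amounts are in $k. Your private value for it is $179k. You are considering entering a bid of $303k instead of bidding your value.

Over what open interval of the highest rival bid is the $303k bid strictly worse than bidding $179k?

If the competing bid is below $179k, both bids win at the same price — no difference.
If it is above $303k, both bids lose — no difference.
If it lies strictly between $179k and $303k, bidding your value loses (payoff 0) while bidding $303k wins at a price above your value (payoff negative).
So the deviation strictly hurts on the open interval ($179k, $303k).

($179k, $303k)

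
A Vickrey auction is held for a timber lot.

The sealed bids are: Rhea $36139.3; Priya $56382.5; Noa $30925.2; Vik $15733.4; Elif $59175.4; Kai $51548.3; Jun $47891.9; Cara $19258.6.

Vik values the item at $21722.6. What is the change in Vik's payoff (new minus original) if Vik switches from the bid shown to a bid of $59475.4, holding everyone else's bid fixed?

The highest bid among the other bidders is $59175.4; Vik's bid doesn't change that.
Original bid $15733.4: Vik is not highest (top rival bid is $59175.4); payoff $0.
Alternative bid $59475.4: Vik is highest, pays the top rival bid $59175.4; payoff $21722.6 − $59175.4 = −$37452.8.
Change in payoff = −$37452.8 − ($0) = −$37452.8.

−$37452.8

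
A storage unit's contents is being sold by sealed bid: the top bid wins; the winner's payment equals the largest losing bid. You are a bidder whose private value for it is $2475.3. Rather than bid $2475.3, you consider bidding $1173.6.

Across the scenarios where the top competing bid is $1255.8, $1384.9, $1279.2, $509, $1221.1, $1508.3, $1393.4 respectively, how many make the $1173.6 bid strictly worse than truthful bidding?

The deviation hurts exactly when the highest competing bid lies strictly between $1173.6 and $2475.3 — underbidding then forfeits a profitable win.
$1255.8: inside the interval → strictly worse (loss $1219.5).
$1384.9: inside the interval → strictly worse (loss $1090.4).
$1279.2: inside the interval → strictly worse (loss $1196.1).
$509: below both → same outcome either way.
$1221.1: inside the interval → strictly worse (loss $1254.2).
$1508.3: inside the interval → strictly worse (loss $967).
$1393.4: inside the interval → strictly worse (loss $1081.9).
Count: 6.

6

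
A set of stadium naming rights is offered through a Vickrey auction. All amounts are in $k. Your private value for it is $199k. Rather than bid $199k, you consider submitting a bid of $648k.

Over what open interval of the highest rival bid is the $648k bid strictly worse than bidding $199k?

($199k, $648k)

If the competing bid is below $199k, both bids win at the same price — no difference.
If it is above $648k, both bids lose — no difference.
If it lies strictly between $199k and $648k, bidding your value loses (payoff 0) while bidding $648k wins at a price above your value (payoff negative).
So the deviation strictly hurts on the open interval ($199k, $648k).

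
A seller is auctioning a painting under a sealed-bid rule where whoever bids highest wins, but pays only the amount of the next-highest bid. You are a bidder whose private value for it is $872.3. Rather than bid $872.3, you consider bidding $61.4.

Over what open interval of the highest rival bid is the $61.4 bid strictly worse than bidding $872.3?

($61.4, $872.3)

If the competing bid is below $61.4, both bids win at the same price — no difference.
If it is above $872.3, both bids lose — no difference.
If it lies strictly between $61.4 and $872.3, bidding your value wins at a price below your value (positive payoff) while bidding $61.4 loses (payoff 0).
So the deviation strictly hurts on the open interval ($61.4, $872.3).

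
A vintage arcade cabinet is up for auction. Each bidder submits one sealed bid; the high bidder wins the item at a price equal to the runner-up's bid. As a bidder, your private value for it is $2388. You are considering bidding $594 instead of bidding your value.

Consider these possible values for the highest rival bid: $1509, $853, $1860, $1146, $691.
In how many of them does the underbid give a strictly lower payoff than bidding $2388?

5

The deviation hurts exactly when the highest competing bid lies strictly between $594 and $2388 — underbidding then forfeits a profitable win.
$1509: inside the interval → strictly worse (loss $879).
$853: inside the interval → strictly worse (loss $1535).
$1860: inside the interval → strictly worse (loss $528).
$1146: inside the interval → strictly worse (loss $1242).
$691: inside the interval → strictly worse (loss $1697).
Count: 5.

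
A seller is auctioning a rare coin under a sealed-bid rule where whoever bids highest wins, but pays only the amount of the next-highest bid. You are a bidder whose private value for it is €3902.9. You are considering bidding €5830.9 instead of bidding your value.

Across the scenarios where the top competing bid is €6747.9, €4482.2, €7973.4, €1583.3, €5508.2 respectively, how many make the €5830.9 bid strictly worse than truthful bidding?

2

The deviation hurts exactly when the highest competing bid lies strictly between €3902.9 and €5830.9 — overbidding then wins at a price above your value.
€6747.9: above both → same outcome either way.
€4482.2: inside the interval → strictly worse (loss €579.3).
€7973.4: above both → same outcome either way.
€1583.3: below both → same outcome either way.
€5508.2: inside the interval → strictly worse (loss €1605.3).
Count: 2.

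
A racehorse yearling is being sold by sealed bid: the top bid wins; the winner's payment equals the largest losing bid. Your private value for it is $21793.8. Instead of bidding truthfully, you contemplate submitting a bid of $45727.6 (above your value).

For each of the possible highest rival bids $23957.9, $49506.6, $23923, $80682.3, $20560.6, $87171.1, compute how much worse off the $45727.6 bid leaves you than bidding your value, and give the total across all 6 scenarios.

The deviation costs you only when the competing bid falls strictly between $21793.8 and $45727.6; elsewhere both bids give the same outcome.
$23957.9: truthful payoff $0, deviation payoff −$2164.1 → loss $2164.1.
$49506.6: outcomes coincide → loss $0.
$23923: truthful payoff $0, deviation payoff −$2129.2 → loss $2129.2.
$80682.3: outcomes coincide → loss $0.
$20560.6: outcomes coincide → loss $0.
$87171.1: outcomes coincide → loss $0.
Total loss = $2164.1 + $2129.2 = $4293.3.

$4293.3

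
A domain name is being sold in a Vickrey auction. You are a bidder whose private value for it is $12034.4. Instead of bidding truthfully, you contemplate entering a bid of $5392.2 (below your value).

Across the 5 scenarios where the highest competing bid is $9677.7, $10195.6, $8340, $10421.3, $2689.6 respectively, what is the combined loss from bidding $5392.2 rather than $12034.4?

The deviation costs you only when the competing bid falls strictly between $5392.2 and $12034.4; elsewhere both bids give the same outcome.
$9677.7: truthful payoff $2356.7, deviation payoff $0 → loss $2356.7.
$10195.6: truthful payoff $1838.8, deviation payoff $0 → loss $1838.8.
$8340: truthful payoff $3694.4, deviation payoff $0 → loss $3694.4.
$10421.3: truthful payoff $1613.1, deviation payoff $0 → loss $1613.1.
$2689.6: outcomes coincide → loss $0.
Total loss = $2356.7 + $1838.8 + $3694.4 + $1613.1 = $9503.

$9503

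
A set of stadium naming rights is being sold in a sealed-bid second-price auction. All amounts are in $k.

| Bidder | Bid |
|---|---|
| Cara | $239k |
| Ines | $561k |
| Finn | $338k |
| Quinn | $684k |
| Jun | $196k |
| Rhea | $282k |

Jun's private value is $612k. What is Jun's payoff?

Highest bid: Quinn at $684k, so Quinn wins.
Second-highest bid: Ines at $561k — that is the price the winner pays.
Jun did not win, so Jun pays nothing and receives nothing: payoff $0k.

$0k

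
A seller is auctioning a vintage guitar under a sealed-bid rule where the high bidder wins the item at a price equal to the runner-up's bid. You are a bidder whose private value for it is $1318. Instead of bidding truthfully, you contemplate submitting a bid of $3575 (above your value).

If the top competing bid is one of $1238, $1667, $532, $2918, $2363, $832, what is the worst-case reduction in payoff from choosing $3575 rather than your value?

$1238: same outcome either way → loss $0.
$1667: truthful gives $0, deviation gives −$349 → loss $349.
$532: same outcome either way → loss $0.
$2918: truthful gives $0, deviation gives −$1600 → loss $1600.
$2363: truthful gives $0, deviation gives −$1045 → loss $1045.
$832: same outcome either way → loss $0.
Maximum loss: $1600.

$1600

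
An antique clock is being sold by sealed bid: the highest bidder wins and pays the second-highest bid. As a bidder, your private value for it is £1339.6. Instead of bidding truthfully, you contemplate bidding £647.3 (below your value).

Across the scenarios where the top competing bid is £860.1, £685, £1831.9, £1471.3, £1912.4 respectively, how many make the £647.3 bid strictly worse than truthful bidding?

2

The deviation hurts exactly when the highest competing bid lies strictly between £647.3 and £1339.6 — underbidding then forfeits a profitable win.
£860.1: inside the interval → strictly worse (loss £479.5).
£685: inside the interval → strictly worse (loss £654.6).
£1831.9: above both → same outcome either way.
£1471.3: above both → same outcome either way.
£1912.4: above both → same outcome either way.
Count: 2.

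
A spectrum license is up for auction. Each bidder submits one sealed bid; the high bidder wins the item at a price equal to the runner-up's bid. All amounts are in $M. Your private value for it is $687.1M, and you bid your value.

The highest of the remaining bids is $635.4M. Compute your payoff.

$51.7M

Your bid $687.1M exceeds the highest competing bid $635.4M, so you win.
In a second-price auction the winner pays the second-highest bid, $635.4M.
Payoff = value − price = $687.1M − $635.4M = $51.7M.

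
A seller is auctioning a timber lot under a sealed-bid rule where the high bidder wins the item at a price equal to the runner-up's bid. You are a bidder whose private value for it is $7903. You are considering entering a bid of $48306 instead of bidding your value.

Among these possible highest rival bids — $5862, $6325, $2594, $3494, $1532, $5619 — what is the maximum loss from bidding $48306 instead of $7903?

$0

$5862: same outcome either way → loss $0.
$6325: same outcome either way → loss $0.
$2594: same outcome either way → loss $0.
$3494: same outcome either way → loss $0.
$1532: same outcome either way → loss $0.
$5619: same outcome either way → loss $0.
Maximum loss: $0.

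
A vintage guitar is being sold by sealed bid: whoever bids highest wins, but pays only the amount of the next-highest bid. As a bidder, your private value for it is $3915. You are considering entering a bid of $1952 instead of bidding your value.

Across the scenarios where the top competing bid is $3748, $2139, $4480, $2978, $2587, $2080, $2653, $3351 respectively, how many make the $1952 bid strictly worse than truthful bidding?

The deviation hurts exactly when the highest competing bid lies strictly between $1952 and $3915 — underbidding then forfeits a profitable win.
$3748: inside the interval → strictly worse (loss $167).
$2139: inside the interval → strictly worse (loss $1776).
$4480: above both → same outcome either way.
$2978: inside the interval → strictly worse (loss $937).
$2587: inside the interval → strictly worse (loss $1328).
$2080: inside the interval → strictly worse (loss $1835).
$2653: inside the interval → strictly worse (loss $1262).
$3351: inside the interval → strictly worse (loss $564).
Count: 7.

7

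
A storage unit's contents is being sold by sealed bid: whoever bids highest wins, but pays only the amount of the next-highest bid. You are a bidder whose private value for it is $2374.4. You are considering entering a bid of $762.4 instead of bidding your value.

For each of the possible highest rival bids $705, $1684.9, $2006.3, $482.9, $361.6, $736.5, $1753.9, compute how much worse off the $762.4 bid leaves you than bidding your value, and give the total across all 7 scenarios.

The deviation costs you only when the competing bid falls strictly between $762.4 and $2374.4; elsewhere both bids give the same outcome.
$705: outcomes coincide → loss $0.
$1684.9: truthful payoff $689.5, deviation payoff $0 → loss $689.5.
$2006.3: truthful payoff $368.1, deviation payoff $0 → loss $368.1.
$482.9: outcomes coincide → loss $0.
$361.6: outcomes coincide → loss $0.
$736.5: outcomes coincide → loss $0.
$1753.9: truthful payoff $620.5, deviation payoff $0 → loss $620.5.
Total loss = $689.5 + $368.1 + $620.5 = $1678.1.

$1678.1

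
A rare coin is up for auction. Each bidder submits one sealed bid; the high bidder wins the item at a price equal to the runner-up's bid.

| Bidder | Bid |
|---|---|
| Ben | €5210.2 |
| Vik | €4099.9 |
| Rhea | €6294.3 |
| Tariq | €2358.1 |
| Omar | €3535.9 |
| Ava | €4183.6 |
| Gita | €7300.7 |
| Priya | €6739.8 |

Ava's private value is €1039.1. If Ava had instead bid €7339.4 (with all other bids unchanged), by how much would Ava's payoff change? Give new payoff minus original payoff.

The highest bid among the other bidders is €7300.7; Ava's bid doesn't change that.
Original bid €4183.6: Ava is not highest (top rival bid is €7300.7); payoff €0.
Alternative bid €7339.4: Ava is highest, pays the top rival bid €7300.7; payoff €1039.1 − €7300.7 = −€6261.6.
Change in payoff = −€6261.6 − (€0) = −€6261.6.

−€6261.6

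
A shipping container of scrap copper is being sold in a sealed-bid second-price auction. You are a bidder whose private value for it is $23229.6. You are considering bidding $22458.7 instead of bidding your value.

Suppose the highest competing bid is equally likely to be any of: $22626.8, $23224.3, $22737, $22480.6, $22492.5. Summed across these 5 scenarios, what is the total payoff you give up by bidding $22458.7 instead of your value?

$2586.8

The deviation costs you only when the competing bid falls strictly between $22458.7 and $23229.6; elsewhere both bids give the same outcome.
$22626.8: truthful payoff $602.8, deviation payoff $0 → loss $602.8.
$23224.3: truthful payoff $5.3, deviation payoff $0 → loss $5.3.
$22737: truthful payoff $492.6, deviation payoff $0 → loss $492.6.
$22480.6: truthful payoff $749, deviation payoff $0 → loss $749.
$22492.5: truthful payoff $737.1, deviation payoff $0 → loss $737.1.
Total loss = $602.8 + $5.3 + $492.6 + $749 + $737.1 = $2586.8.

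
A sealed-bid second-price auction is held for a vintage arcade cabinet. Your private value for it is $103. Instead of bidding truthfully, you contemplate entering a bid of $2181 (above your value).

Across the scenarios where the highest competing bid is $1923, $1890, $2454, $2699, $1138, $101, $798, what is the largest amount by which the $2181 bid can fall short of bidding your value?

$1820

$1923: truthful gives $0, deviation gives −$1820 → loss $1820.
$1890: truthful gives $0, deviation gives −$1787 → loss $1787.
$2454: same outcome either way → loss $0.
$2699: same outcome either way → loss $0.
$1138: truthful gives $0, deviation gives −$1035 → loss $1035.
$101: same outcome either way → loss $0.
$798: truthful gives $0, deviation gives −$695 → loss $695.
Maximum loss: $1820.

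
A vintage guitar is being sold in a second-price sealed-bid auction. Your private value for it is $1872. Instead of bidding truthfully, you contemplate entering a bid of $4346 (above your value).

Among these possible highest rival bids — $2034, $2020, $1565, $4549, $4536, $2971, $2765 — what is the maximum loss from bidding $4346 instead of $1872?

$2034: truthful gives $0, deviation gives −$162 → loss $162.
$2020: truthful gives $0, deviation gives −$148 → loss $148.
$1565: same outcome either way → loss $0.
$4549: same outcome either way → loss $0.
$4536: same outcome either way → loss $0.
$2971: truthful gives $0, deviation gives −$1099 → loss $1099.
$2765: truthful gives $0, deviation gives −$893 → loss $893.
Maximum loss: $1099.

$1099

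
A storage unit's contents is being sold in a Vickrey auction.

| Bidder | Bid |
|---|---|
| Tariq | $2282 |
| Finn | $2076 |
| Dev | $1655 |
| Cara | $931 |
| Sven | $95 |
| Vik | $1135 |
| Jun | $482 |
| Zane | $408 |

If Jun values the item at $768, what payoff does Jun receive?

$0

Highest bid: Tariq at $2282, so Tariq wins.
Second-highest bid: Finn at $2076 — that is the price the winner pays.
Jun did not win, so Jun pays nothing and receives nothing: payoff $0.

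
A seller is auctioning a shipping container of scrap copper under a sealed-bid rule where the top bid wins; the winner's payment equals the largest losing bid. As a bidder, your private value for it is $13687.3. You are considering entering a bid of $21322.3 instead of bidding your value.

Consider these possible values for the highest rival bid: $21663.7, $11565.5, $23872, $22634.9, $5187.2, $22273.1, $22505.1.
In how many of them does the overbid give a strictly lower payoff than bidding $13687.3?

The deviation hurts exactly when the highest competing bid lies strictly between $13687.3 and $21322.3 — overbidding then wins at a price above your value.
$21663.7: above both → same outcome either way.
$11565.5: below both → same outcome either way.
$23872: above both → same outcome either way.
$22634.9: above both → same outcome either way.
$5187.2: below both → same outcome either way.
$22273.1: above both → same outcome either way.
$22505.1: above both → same outcome either way.
Count: 0.

0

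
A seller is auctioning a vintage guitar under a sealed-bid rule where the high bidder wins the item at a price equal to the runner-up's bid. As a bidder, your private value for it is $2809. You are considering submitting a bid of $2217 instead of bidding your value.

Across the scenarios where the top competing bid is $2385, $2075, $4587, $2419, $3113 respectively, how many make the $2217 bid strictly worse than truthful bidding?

The deviation hurts exactly when the highest competing bid lies strictly between $2217 and $2809 — underbidding then forfeits a profitable win.
$2385: inside the interval → strictly worse (loss $424).
$2075: below both → same outcome either way.
$4587: above both → same outcome either way.
$2419: inside the interval → strictly worse (loss $390).
$3113: above both → same outcome either way.
Count: 2.

2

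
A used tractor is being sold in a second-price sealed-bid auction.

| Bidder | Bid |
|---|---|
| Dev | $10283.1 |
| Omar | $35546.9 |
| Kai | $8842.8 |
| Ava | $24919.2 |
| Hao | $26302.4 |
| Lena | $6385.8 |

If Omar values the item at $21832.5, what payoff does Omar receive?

−$4469.9

Highest bid: Omar at $35546.9, so Omar wins.
Second-highest bid: Hao at $26302.4 — that is the price the winner pays.
Omar's payoff = value − price = $21832.5 − $26302.4 = −$4469.9.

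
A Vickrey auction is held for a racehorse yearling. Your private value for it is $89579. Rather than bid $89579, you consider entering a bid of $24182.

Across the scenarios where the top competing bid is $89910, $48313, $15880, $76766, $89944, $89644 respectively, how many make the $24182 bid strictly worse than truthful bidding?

The deviation hurts exactly when the highest competing bid lies strictly between $24182 and $89579 — underbidding then forfeits a profitable win.
$89910: above both → same outcome either way.
$48313: inside the interval → strictly worse (loss $41266).
$15880: below both → same outcome either way.
$76766: inside the interval → strictly worse (loss $12813).
$89944: above both → same outcome either way.
$89644: above both → same outcome either way.
Count: 2.

2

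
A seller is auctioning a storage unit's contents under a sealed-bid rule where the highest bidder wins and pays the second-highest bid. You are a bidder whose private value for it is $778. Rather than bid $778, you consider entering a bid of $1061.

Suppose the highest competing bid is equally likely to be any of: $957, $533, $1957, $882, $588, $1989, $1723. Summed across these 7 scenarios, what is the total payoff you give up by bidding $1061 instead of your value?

$283

The deviation costs you only when the competing bid falls strictly between $778 and $1061; elsewhere both bids give the same outcome.
$957: truthful payoff $0, deviation payoff −$179 → loss $179.
$533: outcomes coincide → loss $0.
$1957: outcomes coincide → loss $0.
$882: truthful payoff $0, deviation payoff −$104 → loss $104.
$588: outcomes coincide → loss $0.
$1989: outcomes coincide → loss $0.
$1723: outcomes coincide → loss $0.
Total loss = $179 + $104 = $283.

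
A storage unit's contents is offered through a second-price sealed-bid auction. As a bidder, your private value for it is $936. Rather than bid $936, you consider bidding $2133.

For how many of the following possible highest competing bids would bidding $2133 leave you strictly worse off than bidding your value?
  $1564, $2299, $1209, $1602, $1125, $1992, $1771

The deviation hurts exactly when the highest competing bid lies strictly between $936 and $2133 — overbidding then wins at a price above your value.
$1564: inside the interval → strictly worse (loss $628).
$2299: above both → same outcome either way.
$1209: inside the interval → strictly worse (loss $273).
$1602: inside the interval → strictly worse (loss $666).
$1125: inside the interval → strictly worse (loss $189).
$1992: inside the interval → strictly worse (loss $1056).
$1771: inside the interval → strictly worse (loss $835).
Count: 6.

6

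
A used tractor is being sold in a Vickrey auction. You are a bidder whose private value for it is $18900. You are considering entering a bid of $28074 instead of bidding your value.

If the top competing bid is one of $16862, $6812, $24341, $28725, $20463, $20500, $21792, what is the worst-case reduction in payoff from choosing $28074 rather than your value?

$16862: same outcome either way → loss $0.
$6812: same outcome either way → loss $0.
$24341: truthful gives $0, deviation gives −$5441 → loss $5441.
$28725: same outcome either way → loss $0.
$20463: truthful gives $0, deviation gives −$1563 → loss $1563.
$20500: truthful gives $0, deviation gives −$1600 → loss $1600.
$21792: truthful gives $0, deviation gives −$2892 → loss $2892.
Maximum loss: $5441.

$5441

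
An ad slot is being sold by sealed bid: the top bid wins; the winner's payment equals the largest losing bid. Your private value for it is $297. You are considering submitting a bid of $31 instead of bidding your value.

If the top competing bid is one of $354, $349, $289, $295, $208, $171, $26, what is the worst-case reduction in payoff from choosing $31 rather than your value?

$126

$354: same outcome either way → loss $0.
$349: same outcome either way → loss $0.
$289: truthful gives $8, deviation gives $0 → loss $8.
$295: truthful gives $2, deviation gives $0 → loss $2.
$208: truthful gives $89, deviation gives $0 → loss $89.
$171: truthful gives $126, deviation gives $0 → loss $126.
$26: same outcome either way → loss $0.
Maximum loss: $126.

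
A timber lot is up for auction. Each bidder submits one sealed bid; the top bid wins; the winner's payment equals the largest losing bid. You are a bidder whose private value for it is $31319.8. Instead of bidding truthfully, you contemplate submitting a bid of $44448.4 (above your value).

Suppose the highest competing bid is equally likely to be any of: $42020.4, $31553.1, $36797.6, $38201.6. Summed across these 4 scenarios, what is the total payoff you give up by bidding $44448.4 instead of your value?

The deviation costs you only when the competing bid falls strictly between $31319.8 and $44448.4; elsewhere both bids give the same outcome.
$42020.4: truthful payoff $0, deviation payoff −$10700.6 → loss $10700.6.
$31553.1: truthful payoff $0, deviation payoff −$233.3 → loss $233.3.
$36797.6: truthful payoff $0, deviation payoff −$5477.8 → loss $5477.8.
$38201.6: truthful payoff $0, deviation payoff −$6881.8 → loss $6881.8.
Total loss = $10700.6 + $233.3 + $5477.8 + $6881.8 = $23293.5.

$23293.5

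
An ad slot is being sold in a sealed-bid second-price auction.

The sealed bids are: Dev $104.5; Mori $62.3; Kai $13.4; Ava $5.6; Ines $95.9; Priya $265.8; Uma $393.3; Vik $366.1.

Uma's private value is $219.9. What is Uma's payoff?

Highest bid: Uma at $393.3, so Uma wins.
Second-highest bid: Vik at $366.1 — that is the price the winner pays.
Uma's payoff = value − price = $219.9 − $366.1 = −$146.2.

−$146.2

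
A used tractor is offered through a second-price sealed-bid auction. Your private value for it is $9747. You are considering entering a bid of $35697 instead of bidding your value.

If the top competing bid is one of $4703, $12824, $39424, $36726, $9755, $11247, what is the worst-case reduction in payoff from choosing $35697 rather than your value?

$3077

$4703: same outcome either way → loss $0.
$12824: truthful gives $0, deviation gives −$3077 → loss $3077.
$39424: same outcome either way → loss $0.
$36726: same outcome either way → loss $0.
$9755: truthful gives $0, deviation gives −$8 → loss $8.
$11247: truthful gives $0, deviation gives −$1500 → loss $1500.
Maximum loss: $3077.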